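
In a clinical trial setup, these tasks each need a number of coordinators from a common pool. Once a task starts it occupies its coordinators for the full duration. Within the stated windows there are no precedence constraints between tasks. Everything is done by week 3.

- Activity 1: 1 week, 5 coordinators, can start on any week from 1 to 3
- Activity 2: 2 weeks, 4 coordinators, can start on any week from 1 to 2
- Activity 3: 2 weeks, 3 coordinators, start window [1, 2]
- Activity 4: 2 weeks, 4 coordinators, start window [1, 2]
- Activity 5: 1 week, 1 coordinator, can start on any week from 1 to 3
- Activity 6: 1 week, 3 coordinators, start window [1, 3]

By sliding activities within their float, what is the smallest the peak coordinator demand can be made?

11

Early-start (Activity 1@1, Activity 2@1, Activity 3@1, Activity 4@1, Activity 5@1, Activity 6@1) gives peak 20: w1:20  w2:11  w3:0.
Shift Activity 3→2, Activity 4→2, Activity 6→3.
Schedule Activity 1@1, Activity 2@1, Activity 3@2, Activity 4@2, Activity 5@1, Activity 6@3: w1:10  w2:11  w3:10 — peak 11.
Total coordinator-weeks = 31 over 3 weeks ⇒ peak ≥ ⌈31/3⌉ = 11, so 11 is optimal.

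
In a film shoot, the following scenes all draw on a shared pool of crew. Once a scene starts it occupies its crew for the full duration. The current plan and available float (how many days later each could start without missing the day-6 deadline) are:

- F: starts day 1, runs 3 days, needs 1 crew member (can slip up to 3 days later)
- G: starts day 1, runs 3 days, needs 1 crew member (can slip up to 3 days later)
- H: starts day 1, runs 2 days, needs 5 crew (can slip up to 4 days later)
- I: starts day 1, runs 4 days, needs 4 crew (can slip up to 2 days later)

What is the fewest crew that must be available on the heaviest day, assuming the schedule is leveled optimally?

Early-start (F@1, G@1, H@1, I@1) gives peak 11: d1:11  d2:11  d3:6  d4:4  d5:0  d6:0.
Shift H→5.
Schedule F@1, G@1, H@5, I@1: d1:6  d2:6  d3:6  d4:4  d5:5  d6:5 — peak 6.
Total crew member-days = 32 over 6 days ⇒ peak ≥ ⌈32/6⌉ = 6, so 6 is optimal.

6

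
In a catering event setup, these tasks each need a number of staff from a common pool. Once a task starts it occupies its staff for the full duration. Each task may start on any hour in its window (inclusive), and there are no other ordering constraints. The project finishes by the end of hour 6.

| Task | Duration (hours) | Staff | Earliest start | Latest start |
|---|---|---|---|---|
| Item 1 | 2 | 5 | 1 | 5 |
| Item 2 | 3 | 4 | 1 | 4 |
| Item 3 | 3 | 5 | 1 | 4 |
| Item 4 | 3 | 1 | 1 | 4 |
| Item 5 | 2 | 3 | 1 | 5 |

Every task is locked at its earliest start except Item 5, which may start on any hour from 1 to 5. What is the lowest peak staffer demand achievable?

15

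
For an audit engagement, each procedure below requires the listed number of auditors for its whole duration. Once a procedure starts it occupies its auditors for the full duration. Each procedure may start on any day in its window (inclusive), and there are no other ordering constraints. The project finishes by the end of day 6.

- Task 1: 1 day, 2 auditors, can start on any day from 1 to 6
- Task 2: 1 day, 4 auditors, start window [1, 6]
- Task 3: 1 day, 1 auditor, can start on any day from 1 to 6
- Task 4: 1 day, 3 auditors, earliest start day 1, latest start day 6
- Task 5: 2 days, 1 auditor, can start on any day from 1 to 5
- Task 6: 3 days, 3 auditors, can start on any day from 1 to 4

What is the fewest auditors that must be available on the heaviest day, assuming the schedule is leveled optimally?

4

Early-start (Task 1@1, Task 2@1, Task 3@1, Task 4@1, Task 5@1, Task 6@1) gives peak 14: d1:14  d2:4  d3:3  d4:0  d5:0  d6:0.
Shift Task 2→2, Task 4→3, Task 5→3, Task 6→4.
Schedule Task 1@1, Task 2@2, Task 3@1, Task 4@3, Task 5@3, Task 6@4: d1:3  d2:4  d3:4  d4:4  d5:3  d6:3 — peak 4.
Total auditor-days = 21 over 6 days ⇒ peak ≥ ⌈21/6⌉ = 4, so 4 is optimal.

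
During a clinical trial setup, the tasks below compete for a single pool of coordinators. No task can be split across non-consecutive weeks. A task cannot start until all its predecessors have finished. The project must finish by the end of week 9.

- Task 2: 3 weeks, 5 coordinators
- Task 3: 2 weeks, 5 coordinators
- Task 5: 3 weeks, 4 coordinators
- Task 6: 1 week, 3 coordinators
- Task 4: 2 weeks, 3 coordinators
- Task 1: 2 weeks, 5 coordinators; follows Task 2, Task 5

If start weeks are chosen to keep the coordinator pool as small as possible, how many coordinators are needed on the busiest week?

Early-start (Task 2@1, Task 3@1, Task 5@1, Task 6@1, Task 4@1, Task 1@4) gives peak 20: w1:20  w2:17  w3:9  w4:5  w5:5  w6:0  w7:0  w8:0  w9:0.
Shift Task 3→4, Task 6→4, Task 4→5, Task 1→6.
Schedule Task 2@1, Task 3@4, Task 5@1, Task 6@4, Task 4@5, Task 1@6: w1:9  w2:9  w3:9  w4:8  w5:8  w6:8  w7:5  w8:0  w9:0 — peak 9.

9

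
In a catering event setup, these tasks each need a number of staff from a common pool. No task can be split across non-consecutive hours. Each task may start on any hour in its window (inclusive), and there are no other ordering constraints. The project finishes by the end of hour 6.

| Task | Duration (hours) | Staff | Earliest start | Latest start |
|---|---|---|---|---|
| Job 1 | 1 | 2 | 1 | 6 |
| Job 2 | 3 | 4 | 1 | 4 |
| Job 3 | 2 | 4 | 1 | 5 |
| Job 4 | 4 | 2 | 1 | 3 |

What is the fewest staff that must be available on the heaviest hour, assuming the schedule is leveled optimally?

Early-start (Job 1@1, Job 2@1, Job 3@1, Job 4@1) gives peak 12: h1:12  h2:10  h3:6  h4:2  h5:0  h6:0.
Shift Job 3→4, Job 4→2.
Schedule Job 1@1, Job 2@1, Job 3@4, Job 4@2: h1:6  h2:6  h3:6  h4:6  h5:6  h6:0 — peak 6.

6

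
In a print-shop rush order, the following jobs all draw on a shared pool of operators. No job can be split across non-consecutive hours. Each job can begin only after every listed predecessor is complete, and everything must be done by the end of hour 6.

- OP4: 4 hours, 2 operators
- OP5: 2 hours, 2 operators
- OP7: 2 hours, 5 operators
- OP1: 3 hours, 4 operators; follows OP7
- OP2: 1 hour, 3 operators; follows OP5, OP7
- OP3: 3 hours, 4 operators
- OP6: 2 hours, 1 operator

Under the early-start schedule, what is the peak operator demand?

Early-start schedule: OP4@1, OP5@1, OP7@1, OP1@3, OP2@3, OP3@1, OP6@1.
Load per hour: hour 1: 14, hour 2: 14, hour 3: 13, hour 4: 6, hour 5: 4, hour 6: 0.
Peak is 14.

14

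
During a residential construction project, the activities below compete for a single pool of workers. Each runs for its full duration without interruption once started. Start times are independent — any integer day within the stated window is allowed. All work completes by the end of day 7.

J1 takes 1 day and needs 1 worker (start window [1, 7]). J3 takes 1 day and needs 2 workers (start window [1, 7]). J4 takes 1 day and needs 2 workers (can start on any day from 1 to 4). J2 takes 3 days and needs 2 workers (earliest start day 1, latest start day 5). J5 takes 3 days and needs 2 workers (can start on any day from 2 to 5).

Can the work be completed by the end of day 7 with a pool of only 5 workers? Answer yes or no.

yes

Schedule J1@1, J3@1, J4@2, J2@2, J5@3: d1:3  d2:4  d3:4  d4:4  d5:2  d6:0  d7:0 — peak 4 ≤ 5.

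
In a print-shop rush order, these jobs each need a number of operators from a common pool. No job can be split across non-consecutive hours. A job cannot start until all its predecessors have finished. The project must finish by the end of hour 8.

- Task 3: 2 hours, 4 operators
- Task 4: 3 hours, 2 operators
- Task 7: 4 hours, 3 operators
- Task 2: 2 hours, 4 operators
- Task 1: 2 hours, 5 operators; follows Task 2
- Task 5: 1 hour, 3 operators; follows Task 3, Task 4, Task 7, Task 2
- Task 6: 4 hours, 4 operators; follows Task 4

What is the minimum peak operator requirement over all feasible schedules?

9

Early-start (Task 3@1, Task 4@1, Task 7@1, Task 2@1, Task 1@3, Task 5@5, Task 6@4) gives peak 13: h1:13  h2:13  h3:10  h4:12  h5:7  h6:4  h7:4  h8:0.
Shift Task 2→3, Task 1→5, Task 5→7, Task 6→5.
Schedule Task 3@1, Task 4@1, Task 7@1, Task 2@3, Task 1@5, Task 5@7, Task 6@5: h1:9  h2:9  h3:9  h4:7  h5:9  h6:9  h7:7  h8:4 — peak 9.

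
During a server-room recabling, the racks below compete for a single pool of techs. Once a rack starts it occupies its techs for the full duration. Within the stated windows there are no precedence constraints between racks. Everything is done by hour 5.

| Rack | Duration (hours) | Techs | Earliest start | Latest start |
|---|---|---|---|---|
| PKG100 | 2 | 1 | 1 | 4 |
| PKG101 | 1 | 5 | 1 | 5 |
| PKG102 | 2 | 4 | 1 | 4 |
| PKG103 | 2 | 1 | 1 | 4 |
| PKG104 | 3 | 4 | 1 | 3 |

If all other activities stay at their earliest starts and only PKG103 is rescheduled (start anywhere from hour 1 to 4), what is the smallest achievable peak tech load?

14

PKG103@1: h1:15  h2:10  h3:4  h4:0  h5:0 → peak 15
PKG103@2: h1:14  h2:10  h3:5  h4:0  h5:0 → peak 14
PKG103@3: h1:14  h2:9  h3:5  h4:1  h5:0 → peak 14
PKG103@4: h1:14  h2:9  h3:4  h4:1  h5:1 → peak 14
Best is PKG103@2, peak 14.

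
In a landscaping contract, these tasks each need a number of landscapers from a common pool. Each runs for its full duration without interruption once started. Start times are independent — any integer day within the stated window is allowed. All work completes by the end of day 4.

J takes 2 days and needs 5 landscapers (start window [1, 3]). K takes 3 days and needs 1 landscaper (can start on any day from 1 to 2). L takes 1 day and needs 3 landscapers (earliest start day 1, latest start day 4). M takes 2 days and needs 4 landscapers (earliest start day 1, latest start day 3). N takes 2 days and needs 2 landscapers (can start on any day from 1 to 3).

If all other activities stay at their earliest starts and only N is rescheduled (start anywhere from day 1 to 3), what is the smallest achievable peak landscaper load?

13

N@1: d1:15  d2:12  d3:1  d4:0 → peak 15
N@2: d1:13  d2:12  d3:3  d4:0 → peak 13
N@3: d1:13  d2:10  d3:3  d4:2 → peak 13
Best is N@2, peak 13.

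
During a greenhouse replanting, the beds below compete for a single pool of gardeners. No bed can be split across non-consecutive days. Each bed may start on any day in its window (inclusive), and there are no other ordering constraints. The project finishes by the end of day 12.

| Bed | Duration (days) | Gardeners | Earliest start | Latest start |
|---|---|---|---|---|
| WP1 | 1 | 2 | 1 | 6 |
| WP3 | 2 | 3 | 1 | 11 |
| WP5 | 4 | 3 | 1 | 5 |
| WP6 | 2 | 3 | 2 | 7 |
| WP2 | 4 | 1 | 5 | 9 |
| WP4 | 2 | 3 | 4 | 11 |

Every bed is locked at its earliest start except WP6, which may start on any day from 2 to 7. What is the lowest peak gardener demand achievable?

8

WP6@2: d1:8  d2:9  d3:6  d4:6  d5:4  d6:1  d7:1  d8:1  d9:0  d10:0  d11:0  d12:0 → peak 9
WP6@3: d1:8  d2:6  d3:6  d4:9  d5:4  d6:1  d7:1  d8:1  d9:0  d10:0  d11:0  d12:0 → peak 9
WP6@4: d1:8  d2:6  d3:3  d4:9  d5:7  d6:1  d7:1  d8:1  d9:0  d10:0  d11:0  d12:0 → peak 9
WP6@5: d1:8  d2:6  d3:3  d4:6  d5:7  d6:4  d7:1  d8:1  d9:0  d10:0  d11:0  d12:0 → peak 8
WP6@6: d1:8  d2:6  d3:3  d4:6  d5:4  d6:4  d7:4  d8:1  d9:0  d10:0  d11:0  d12:0 → peak 8
WP6@7: d1:8  d2:6  d3:3  d4:6  d5:4  d6:1  d7:4  d8:4  d9:0  d10:0  d11:0  d12:0 → peak 8
Best is WP6@5, peak 8.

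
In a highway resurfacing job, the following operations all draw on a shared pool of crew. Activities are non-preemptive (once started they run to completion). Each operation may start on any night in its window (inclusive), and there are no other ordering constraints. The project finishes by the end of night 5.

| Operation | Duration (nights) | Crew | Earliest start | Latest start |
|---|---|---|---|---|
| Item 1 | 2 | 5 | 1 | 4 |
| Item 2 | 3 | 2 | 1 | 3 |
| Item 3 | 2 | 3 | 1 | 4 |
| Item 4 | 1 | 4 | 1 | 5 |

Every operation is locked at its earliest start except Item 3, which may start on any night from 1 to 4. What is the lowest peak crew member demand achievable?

11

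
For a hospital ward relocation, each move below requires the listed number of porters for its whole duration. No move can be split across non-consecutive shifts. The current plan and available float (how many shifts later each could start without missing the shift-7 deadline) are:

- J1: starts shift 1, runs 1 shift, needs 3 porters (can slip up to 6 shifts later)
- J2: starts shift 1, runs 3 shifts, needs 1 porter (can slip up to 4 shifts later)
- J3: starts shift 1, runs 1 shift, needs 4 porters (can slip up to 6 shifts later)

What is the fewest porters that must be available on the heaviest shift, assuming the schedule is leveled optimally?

4

Early-start (J1@1, J2@1, J3@1) gives peak 8: s1:8  s2:1  s3:1  s4:0  s5:0  s6:0  s7:0.
Shift J3→4.
Schedule J1@1, J2@1, J3@4: s1:4  s2:1  s3:1  s4:4  s5:0  s6:0  s7:0 — peak 4.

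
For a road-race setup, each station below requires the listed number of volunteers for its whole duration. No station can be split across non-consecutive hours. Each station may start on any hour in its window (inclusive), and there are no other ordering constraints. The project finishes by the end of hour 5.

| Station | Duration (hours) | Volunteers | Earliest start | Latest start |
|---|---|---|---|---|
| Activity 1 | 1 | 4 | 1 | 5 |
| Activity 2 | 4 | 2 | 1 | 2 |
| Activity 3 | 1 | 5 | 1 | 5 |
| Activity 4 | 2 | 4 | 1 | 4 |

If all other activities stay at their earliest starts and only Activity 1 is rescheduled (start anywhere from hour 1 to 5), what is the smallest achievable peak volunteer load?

11

Activity 1@1: h1:15  h2:6  h3:2  h4:2  h5:0 → peak 15
Activity 1@2: h1:11  h2:10  h3:2  h4:2  h5:0 → peak 11
Activity 1@3: h1:11  h2:6  h3:6  h4:2  h5:0 → peak 11
Activity 1@4: h1:11  h2:6  h3:2  h4:6  h5:0 → peak 11
Activity 1@5: h1:11  h2:6  h3:2  h4:2  h5:4 → peak 11
Best is Activity 1@2, peak 11.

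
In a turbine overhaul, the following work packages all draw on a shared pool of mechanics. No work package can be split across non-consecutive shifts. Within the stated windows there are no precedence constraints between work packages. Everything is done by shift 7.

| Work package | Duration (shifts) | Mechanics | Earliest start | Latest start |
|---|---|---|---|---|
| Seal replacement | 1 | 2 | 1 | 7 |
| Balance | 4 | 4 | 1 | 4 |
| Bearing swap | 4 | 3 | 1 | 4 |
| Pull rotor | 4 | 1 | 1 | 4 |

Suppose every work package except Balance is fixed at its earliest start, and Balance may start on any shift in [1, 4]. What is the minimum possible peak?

8

Balance@1: s1:10  s2:8  s3:8  s4:8  s5:0  s6:0  s7:0 → peak 10
Balance@2: s1:6  s2:8  s3:8  s4:8  s5:4  s6:0  s7:0 → peak 8
Balance@3: s1:6  s2:4  s3:8  s4:8  s5:4  s6:4  s7:0 → peak 8
Balance@4: s1:6  s2:4  s3:4  s4:8  s5:4  s6:4  s7:4 → peak 8
Best is Balance@2, peak 8.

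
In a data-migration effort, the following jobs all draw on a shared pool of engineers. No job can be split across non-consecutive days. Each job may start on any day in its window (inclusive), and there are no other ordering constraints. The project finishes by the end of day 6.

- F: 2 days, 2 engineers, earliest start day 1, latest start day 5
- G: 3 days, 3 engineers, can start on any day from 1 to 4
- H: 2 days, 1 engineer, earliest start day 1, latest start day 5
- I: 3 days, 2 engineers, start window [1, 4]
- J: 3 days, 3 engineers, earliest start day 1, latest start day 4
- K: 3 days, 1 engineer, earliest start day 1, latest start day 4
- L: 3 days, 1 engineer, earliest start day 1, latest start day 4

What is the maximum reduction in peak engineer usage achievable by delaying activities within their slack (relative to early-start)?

6

Early-start peak: d1:13  d2:13  d3:10  d4:0  d5:0  d6:0 ⇒ 13.
Leveled (F@1, G@1, H@1, I@3, J@4, K@1, L@3): d1:7  d2:7  d3:7  d4:6  d5:6  d6:3 ⇒ 7.
Reduction 13 − 7 = 6.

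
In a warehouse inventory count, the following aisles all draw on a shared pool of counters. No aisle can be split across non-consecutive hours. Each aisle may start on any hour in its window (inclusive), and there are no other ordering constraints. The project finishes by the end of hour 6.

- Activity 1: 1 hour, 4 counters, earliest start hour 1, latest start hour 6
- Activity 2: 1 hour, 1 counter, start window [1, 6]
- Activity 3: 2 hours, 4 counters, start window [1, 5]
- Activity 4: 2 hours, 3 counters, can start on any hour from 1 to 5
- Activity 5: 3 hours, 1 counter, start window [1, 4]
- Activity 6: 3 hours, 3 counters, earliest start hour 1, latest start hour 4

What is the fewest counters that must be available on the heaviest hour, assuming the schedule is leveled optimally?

Early-start (Activity 1@1, Activity 2@1, Activity 3@1, Activity 4@1, Activity 5@1, Activity 6@1) gives peak 16: h1:16  h2:11  h3:4  h4:0  h5:0  h6:0.
Shift Activity 3→2, Activity 4→4, Activity 6→4.
Schedule Activity 1@1, Activity 2@1, Activity 3@2, Activity 4@4, Activity 5@1, Activity 6@4: h1:6  h2:5  h3:5  h4:6  h5:6  h6:3 — peak 6.
Total counter-hours = 31 over 6 hours ⇒ peak ≥ ⌈31/6⌉ = 6, so 6 is optimal.

6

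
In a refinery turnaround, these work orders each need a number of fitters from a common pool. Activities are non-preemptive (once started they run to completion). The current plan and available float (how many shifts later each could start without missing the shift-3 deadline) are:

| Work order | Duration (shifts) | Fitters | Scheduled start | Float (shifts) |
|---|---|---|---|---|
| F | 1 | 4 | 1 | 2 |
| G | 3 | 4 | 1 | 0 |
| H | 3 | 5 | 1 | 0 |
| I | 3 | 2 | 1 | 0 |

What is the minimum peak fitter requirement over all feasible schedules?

15

Schedule F@1, G@1, H@1, I@1: s1:15  s2:11  s3:11 — peak 15.
No arrangement of the 3 feasible schedules does better.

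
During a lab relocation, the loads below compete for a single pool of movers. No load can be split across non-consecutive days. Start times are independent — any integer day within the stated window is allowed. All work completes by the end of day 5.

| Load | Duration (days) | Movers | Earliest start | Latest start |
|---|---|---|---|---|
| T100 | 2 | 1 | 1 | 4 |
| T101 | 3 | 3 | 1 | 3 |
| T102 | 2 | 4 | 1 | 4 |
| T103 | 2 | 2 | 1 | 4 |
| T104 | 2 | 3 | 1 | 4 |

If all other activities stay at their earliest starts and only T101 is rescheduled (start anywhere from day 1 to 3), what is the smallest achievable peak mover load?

T101@1: d1:13  d2:13  d3:3  d4:0  d5:0 → peak 13
T101@2: d1:10  d2:13  d3:3  d4:3  d5:0 → peak 13
T101@3: d1:10  d2:10  d3:3  d4:3  d5:3 → peak 10
Best is T101@3, peak 10.

10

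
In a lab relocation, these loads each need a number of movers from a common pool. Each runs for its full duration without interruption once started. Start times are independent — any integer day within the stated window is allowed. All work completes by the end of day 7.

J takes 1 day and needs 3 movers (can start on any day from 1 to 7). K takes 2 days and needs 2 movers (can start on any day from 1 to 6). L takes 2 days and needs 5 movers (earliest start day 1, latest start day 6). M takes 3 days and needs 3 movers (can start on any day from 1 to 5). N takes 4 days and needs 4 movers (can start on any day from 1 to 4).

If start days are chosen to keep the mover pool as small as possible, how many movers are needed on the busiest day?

7

Early-start (J@1, K@1, L@1, M@1, N@1) gives peak 17: d1:17  d2:14  d3:7  d4:4  d5:0  d6:0  d7:0.
Shift L→2, M→4, N→4.
Schedule J@1, K@1, L@2, M@4, N@4: d1:5  d2:7  d3:5  d4:7  d5:7  d6:7  d7:4 — peak 7.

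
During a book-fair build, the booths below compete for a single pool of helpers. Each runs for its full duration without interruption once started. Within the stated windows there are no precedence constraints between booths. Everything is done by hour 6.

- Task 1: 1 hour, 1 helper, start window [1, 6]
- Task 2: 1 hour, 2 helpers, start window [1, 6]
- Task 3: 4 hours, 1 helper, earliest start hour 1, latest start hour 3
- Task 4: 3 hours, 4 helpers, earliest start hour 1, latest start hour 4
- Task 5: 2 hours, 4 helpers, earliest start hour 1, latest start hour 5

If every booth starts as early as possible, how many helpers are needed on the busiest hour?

12

Early-start schedule: Task 1@1, Task 2@1, Task 3@1, Task 4@1, Task 5@1.
Load per hour: hour 1: 12, hour 2: 9, hour 3: 5, hour 4: 1, hour 5: 0, hour 6: 0.
Peak is 12.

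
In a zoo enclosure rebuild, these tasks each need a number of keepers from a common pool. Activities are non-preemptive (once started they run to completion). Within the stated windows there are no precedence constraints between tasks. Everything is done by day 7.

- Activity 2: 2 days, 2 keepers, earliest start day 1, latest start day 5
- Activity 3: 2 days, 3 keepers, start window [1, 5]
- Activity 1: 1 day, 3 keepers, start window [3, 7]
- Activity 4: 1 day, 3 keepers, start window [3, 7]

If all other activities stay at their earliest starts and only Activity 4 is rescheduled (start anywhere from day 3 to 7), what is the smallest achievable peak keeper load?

5

Activity 4@3: d1:5  d2:5  d3:6  d4:0  d5:0  d6:0  d7:0 → peak 6
Activity 4@4: d1:5  d2:5  d3:3  d4:3  d5:0  d6:0  d7:0 → peak 5
Activity 4@5: d1:5  d2:5  d3:3  d4:0  d5:3  d6:0  d7:0 → peak 5
Activity 4@6: d1:5  d2:5  d3:3  d4:0  d5:0  d6:3  d7:0 → peak 5
Activity 4@7: d1:5  d2:5  d3:3  d4:0  d5:0  d6:0  d7:3 → peak 5
Best is Activity 4@4, peak 5.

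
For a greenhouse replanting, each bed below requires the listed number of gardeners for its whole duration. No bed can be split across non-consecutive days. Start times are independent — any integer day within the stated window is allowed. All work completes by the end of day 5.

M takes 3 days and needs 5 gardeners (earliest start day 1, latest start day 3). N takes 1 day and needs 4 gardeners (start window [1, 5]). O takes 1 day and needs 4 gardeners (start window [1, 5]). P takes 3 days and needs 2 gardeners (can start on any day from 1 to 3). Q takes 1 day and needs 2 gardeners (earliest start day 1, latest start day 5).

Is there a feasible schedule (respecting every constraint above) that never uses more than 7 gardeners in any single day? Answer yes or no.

Schedule M@1, N@4, O@5, P@1, Q@4: d1:7  d2:7  d3:7  d4:6  d5:4 — peak 7 ≤ 7.

yes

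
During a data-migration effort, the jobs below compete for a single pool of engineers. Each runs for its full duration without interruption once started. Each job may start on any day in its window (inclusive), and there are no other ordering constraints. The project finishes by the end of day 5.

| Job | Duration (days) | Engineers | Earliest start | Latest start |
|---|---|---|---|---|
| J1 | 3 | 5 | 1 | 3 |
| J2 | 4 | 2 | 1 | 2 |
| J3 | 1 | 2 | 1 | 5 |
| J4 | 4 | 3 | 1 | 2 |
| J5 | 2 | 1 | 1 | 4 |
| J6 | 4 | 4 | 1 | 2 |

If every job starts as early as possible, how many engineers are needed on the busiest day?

17

Early-start schedule: J1@1, J2@1, J3@1, J4@1, J5@1, J6@1.
Load per day: day 1: 17, day 2: 15, day 3: 14, day 4: 9, day 5: 0.
Peak is 17.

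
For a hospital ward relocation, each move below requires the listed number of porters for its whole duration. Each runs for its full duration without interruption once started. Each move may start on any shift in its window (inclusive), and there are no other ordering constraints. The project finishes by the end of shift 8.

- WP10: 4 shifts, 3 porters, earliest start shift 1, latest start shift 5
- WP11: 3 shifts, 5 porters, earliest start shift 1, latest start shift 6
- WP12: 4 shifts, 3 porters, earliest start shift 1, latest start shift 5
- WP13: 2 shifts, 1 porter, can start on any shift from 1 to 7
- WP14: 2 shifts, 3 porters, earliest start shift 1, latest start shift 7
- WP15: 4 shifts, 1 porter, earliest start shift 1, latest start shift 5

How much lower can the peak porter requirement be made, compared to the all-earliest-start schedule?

8

Early-start peak: s1:16  s2:16  s3:12  s4:7  s5:0  s6:0  s7:0  s8:0 ⇒ 16.
Leveled (WP10@1, WP11@1, WP12@4, WP13@4, WP14@5, WP15@4): s1:8  s2:8  s3:8  s4:8  s5:8  s6:7  s7:4  s8:0 ⇒ 8.
Reduction 16 − 8 = 8.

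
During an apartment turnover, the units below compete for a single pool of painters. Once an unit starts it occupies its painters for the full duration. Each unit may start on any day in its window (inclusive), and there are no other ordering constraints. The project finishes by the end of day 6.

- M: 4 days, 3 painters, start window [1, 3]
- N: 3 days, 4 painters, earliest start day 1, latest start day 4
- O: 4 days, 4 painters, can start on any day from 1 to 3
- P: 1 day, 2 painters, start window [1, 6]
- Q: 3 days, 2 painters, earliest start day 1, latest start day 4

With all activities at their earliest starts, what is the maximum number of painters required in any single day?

15

Early-start schedule: M@1, N@1, O@1, P@1, Q@1.
Load per day: day 1: 15, day 2: 13, day 3: 13, day 4: 7, day 5: 0, day 6: 0.
Peak is 15.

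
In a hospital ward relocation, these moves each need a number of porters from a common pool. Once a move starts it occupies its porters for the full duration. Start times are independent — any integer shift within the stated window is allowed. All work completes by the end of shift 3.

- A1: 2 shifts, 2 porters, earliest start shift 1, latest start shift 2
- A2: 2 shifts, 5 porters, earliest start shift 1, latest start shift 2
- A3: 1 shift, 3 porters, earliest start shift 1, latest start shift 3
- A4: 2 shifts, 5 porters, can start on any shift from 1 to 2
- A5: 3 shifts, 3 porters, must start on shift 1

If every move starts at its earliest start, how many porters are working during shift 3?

At early start, shift 3 has: A5.
Demand: 3 = 3.

3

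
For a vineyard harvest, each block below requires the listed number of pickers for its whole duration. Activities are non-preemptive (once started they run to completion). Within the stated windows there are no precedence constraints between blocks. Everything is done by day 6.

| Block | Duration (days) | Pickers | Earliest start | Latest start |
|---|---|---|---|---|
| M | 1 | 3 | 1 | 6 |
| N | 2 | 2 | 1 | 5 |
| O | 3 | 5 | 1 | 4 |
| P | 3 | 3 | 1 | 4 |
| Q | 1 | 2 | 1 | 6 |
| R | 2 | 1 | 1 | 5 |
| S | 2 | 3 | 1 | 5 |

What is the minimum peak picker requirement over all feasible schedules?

Early-start (M@1, N@1, O@1, P@1, Q@1, R@1, S@1) gives peak 19: d1:19  d2:14  d3:8  d4:0  d5:0  d6:0.
Shift N→4, O→4, Q→6, S→2.
Schedule M@1, N@4, O@4, P@1, Q@6, R@1, S@2: d1:7  d2:7  d3:6  d4:7  d5:7  d6:7 — peak 7.
Total picker-days = 41 over 6 days ⇒ peak ≥ ⌈41/6⌉ = 7, so 7 is optimal.

7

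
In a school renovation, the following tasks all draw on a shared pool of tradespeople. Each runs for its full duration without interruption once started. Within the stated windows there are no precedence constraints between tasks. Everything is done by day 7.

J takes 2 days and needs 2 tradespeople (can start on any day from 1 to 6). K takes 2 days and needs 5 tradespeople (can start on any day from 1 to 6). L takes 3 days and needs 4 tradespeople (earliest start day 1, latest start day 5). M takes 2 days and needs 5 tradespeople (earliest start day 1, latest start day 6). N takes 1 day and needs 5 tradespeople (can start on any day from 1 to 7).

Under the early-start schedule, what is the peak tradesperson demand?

Early-start schedule: J@1, K@1, L@1, M@1, N@1.
Load per day: day 1: 21, day 2: 16, day 3: 4, day 4: 0, day 5: 0, day 6: 0, day 7: 0.
Peak is 21.

21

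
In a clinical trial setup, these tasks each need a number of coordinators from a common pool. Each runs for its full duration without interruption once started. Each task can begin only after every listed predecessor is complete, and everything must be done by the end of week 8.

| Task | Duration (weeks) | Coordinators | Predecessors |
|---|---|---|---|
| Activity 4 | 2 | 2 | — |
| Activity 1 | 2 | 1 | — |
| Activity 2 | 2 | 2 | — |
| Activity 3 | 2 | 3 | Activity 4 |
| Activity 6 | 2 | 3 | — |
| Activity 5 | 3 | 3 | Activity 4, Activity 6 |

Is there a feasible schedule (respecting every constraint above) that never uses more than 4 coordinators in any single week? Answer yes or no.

The minimum achievable peak is 5; 4 < 5, so no feasible schedule stays within the cap.

no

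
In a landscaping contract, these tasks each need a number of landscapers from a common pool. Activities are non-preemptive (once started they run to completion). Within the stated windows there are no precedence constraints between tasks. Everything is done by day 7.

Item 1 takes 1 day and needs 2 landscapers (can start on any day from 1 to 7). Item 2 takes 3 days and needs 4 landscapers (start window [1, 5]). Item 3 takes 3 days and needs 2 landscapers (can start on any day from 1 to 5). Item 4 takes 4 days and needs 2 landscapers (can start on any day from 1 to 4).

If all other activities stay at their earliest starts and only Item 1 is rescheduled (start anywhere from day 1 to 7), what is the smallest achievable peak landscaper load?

Item 1@1: d1:10  d2:8  d3:8  d4:2  d5:0  d6:0  d7:0 → peak 10
Item 1@2: d1:8  d2:10  d3:8  d4:2  d5:0  d6:0  d7:0 → peak 10
Item 1@3: d1:8  d2:8  d3:10  d4:2  d5:0  d6:0  d7:0 → peak 10
Item 1@4: d1:8  d2:8  d3:8  d4:4  d5:0  d6:0  d7:0 → peak 8
Item 1@5: d1:8  d2:8  d3:8  d4:2  d5:2  d6:0  d7:0 → peak 8
Item 1@6: d1:8  d2:8  d3:8  d4:2  d5:0  d6:2  d7:0 → peak 8
Item 1@7: d1:8  d2:8  d3:8  d4:2  d5:0  d6:0  d7:2 → peak 8
Best is Item 1@4, peak 8.

8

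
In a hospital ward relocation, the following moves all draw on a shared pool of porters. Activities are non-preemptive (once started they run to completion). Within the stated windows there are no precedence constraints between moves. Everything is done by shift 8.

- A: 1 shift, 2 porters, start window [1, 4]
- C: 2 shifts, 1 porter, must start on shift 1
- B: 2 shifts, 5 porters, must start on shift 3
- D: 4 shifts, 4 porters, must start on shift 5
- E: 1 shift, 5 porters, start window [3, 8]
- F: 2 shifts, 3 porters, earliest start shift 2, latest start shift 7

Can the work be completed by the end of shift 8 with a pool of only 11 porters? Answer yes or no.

Schedule A@1, C@1, B@3, D@5, E@5, F@2: s1:3  s2:4  s3:8  s4:5  s5:9  s6:4  s7:4  s8:4 — peak 9 ≤ 11.

yes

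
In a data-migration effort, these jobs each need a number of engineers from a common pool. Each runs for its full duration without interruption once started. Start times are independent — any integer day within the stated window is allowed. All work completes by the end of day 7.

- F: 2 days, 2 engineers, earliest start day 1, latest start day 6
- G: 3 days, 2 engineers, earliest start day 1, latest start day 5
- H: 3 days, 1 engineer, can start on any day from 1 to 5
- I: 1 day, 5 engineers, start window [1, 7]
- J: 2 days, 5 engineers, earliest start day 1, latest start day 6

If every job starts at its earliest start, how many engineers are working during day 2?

10

At early start, day 2 has: F, G, H, J.
Demand: 2 + 2 + 1 + 5 = 10.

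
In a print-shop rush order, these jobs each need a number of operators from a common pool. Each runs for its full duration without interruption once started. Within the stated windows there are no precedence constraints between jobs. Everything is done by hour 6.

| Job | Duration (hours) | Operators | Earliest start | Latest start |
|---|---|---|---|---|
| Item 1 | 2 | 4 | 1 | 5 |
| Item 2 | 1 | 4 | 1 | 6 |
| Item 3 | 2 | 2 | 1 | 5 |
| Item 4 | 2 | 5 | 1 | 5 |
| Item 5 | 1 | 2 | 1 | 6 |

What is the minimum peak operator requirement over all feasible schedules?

Early-start (Item 1@1, Item 2@1, Item 3@1, Item 4@1, Item 5@1) gives peak 17: h1:17  h2:11  h3:0  h4:0  h5:0  h6:0.
Shift Item 2→3, Item 4→4, Item 5→3.
Schedule Item 1@1, Item 2@3, Item 3@1, Item 4@4, Item 5@3: h1:6  h2:6  h3:6  h4:5  h5:5  h6:0 — peak 6.

6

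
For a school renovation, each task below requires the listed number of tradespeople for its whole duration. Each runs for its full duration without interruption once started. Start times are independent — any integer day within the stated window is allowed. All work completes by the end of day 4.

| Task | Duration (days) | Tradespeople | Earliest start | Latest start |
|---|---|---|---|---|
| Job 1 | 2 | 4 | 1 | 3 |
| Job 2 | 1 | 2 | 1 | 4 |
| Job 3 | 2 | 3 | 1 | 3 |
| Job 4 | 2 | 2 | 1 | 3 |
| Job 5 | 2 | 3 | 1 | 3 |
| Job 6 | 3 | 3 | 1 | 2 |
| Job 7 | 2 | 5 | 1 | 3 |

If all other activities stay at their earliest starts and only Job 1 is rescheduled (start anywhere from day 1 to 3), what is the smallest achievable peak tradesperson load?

Job 1@1: d1:22  d2:20  d3:3  d4:0 → peak 22
Job 1@2: d1:18  d2:20  d3:7  d4:0 → peak 20
Job 1@3: d1:18  d2:16  d3:7  d4:4 → peak 18
Best is Job 1@3, peak 18.

18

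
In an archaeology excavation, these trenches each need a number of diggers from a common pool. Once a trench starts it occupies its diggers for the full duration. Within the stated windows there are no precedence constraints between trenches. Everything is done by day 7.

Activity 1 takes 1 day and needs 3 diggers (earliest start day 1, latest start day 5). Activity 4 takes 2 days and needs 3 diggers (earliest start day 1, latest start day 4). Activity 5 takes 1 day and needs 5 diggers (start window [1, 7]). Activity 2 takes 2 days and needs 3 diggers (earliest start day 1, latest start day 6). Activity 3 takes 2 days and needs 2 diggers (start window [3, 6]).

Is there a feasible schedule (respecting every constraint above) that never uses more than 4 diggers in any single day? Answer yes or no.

no

The minimum achievable peak is 5; 4 < 5, so no feasible schedule stays within the cap.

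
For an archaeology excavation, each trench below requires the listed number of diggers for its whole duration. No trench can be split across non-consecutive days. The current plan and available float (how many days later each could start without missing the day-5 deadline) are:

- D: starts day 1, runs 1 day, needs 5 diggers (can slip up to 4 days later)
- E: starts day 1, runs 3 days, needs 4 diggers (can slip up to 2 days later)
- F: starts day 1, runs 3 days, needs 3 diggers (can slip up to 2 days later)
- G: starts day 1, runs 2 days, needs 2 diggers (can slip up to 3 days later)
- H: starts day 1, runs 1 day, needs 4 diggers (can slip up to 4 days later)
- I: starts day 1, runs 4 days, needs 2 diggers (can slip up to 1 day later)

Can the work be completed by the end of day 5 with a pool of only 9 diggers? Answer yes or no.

Schedule D@1, E@1, F@2, G@4, H@5, I@2: d1:9  d2:9  d3:9  d4:7  d5:8 — peak 9 ≤ 9.

yes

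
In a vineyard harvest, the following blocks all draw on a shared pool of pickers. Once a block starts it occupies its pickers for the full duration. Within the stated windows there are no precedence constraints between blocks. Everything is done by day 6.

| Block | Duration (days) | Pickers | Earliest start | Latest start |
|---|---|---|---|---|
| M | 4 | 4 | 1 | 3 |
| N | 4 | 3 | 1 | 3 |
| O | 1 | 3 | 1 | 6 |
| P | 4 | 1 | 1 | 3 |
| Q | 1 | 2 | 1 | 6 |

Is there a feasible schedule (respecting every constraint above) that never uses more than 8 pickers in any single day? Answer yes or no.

yes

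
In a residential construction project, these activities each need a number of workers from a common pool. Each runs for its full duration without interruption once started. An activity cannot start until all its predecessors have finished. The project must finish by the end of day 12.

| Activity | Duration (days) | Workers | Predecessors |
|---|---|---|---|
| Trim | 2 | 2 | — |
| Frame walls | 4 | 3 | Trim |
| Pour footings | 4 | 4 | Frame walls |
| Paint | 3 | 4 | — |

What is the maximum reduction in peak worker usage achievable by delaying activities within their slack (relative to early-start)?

1

Early-start peak: d1:6  d2:6  d3:7  d4:3  d5:3  d6:3  d7:4  d8:4  d9:4  d10:4  d11:0  d12:0 ⇒ 7.
Leveled (Trim@1, Frame walls@4, Pour footings@8, Paint@1): d1:6  d2:6  d3:4  d4:3  d5:3  d6:3  d7:3  d8:4  d9:4  d10:4  d11:4  d12:0 ⇒ 6.
Reduction 7 − 6 = 1.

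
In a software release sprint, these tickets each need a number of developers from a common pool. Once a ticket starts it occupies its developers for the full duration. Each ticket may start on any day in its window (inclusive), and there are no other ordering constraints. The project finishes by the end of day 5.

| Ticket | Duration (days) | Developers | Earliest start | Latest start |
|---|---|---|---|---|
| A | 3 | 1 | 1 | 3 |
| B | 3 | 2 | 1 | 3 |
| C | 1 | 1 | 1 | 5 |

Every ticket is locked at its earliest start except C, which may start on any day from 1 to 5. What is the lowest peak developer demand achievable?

3

C@1: d1:4  d2:3  d3:3  d4:0  d5:0 → peak 4
C@2: d1:3  d2:4  d3:3  d4:0  d5:0 → peak 4
C@3: d1:3  d2:3  d3:4  d4:0  d5:0 → peak 4
C@4: d1:3  d2:3  d3:3  d4:1  d5:0 → peak 3
C@5: d1:3  d2:3  d3:3  d4:0  d5:1 → peak 3
Best is C@4, peak 3.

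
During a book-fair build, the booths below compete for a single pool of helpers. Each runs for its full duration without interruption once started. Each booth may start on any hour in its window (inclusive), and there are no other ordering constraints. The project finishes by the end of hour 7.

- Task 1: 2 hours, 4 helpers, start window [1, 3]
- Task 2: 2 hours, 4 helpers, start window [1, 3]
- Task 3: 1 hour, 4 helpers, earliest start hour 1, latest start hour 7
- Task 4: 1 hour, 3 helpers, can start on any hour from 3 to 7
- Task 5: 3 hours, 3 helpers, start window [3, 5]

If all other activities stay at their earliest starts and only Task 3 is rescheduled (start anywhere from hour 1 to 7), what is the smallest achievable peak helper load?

Task 3@1: h1:12  h2:8  h3:6  h4:3  h5:3  h6:0  h7:0 → peak 12
Task 3@2: h1:8  h2:12  h3:6  h4:3  h5:3  h6:0  h7:0 → peak 12
Task 3@3: h1:8  h2:8  h3:10  h4:3  h5:3  h6:0  h7:0 → peak 10
Task 3@4: h1:8  h2:8  h3:6  h4:7  h5:3  h6:0  h7:0 → peak 8
Task 3@5: h1:8  h2:8  h3:6  h4:3  h5:7  h6:0  h7:0 → peak 8
Task 3@6: h1:8  h2:8  h3:6  h4:3  h5:3  h6:4  h7:0 → peak 8
Task 3@7: h1:8  h2:8  h3:6  h4:3  h5:3  h6:0  h7:4 → peak 8
Best is Task 3@4, peak 8.

8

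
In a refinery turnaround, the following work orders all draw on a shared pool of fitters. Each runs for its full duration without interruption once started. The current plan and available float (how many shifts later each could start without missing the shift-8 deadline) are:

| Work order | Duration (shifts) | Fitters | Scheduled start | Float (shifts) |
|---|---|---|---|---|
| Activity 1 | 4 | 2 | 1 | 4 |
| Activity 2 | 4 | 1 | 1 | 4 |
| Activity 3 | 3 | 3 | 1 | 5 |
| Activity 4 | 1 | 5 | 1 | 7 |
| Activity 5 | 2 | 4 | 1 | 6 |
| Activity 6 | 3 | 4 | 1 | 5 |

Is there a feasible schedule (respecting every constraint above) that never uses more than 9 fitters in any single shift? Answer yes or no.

Schedule Activity 1@1, Activity 2@1, Activity 3@3, Activity 4@8, Activity 5@1, Activity 6@5: s1:7  s2:7  s3:6  s4:6  s5:7  s6:4  s7:4  s8:5 — peak 7 ≤ 9.

yes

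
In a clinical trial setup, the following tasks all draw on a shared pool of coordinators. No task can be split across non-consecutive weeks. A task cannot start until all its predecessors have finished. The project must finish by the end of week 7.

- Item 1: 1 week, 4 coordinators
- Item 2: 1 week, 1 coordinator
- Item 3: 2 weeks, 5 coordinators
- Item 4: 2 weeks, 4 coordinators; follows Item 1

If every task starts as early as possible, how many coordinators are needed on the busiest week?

10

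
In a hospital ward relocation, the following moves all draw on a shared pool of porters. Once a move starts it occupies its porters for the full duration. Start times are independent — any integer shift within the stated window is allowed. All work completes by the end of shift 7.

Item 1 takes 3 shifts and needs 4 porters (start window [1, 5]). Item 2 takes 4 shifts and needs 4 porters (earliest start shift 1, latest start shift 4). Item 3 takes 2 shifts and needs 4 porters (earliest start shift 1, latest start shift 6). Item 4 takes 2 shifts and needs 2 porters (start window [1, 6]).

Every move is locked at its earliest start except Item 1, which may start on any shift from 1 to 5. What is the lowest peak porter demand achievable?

Item 1@1: s1:14  s2:14  s3:8  s4:4  s5:0  s6:0  s7:0 → peak 14
Item 1@2: s1:10  s2:14  s3:8  s4:8  s5:0  s6:0  s7:0 → peak 14
Item 1@3: s1:10  s2:10  s3:8  s4:8  s5:4  s6:0  s7:0 → peak 10
Item 1@4: s1:10  s2:10  s3:4  s4:8  s5:4  s6:4  s7:0 → peak 10
Item 1@5: s1:10  s2:10  s3:4  s4:4  s5:4  s6:4  s7:4 → peak 10
Best is Item 1@3, peak 10.

10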